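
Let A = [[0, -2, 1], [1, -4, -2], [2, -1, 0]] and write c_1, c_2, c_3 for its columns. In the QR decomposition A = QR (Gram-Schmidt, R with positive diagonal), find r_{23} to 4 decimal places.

r_{23} = 0.9691

c_1 = (0, 1, 2); ‖c_1‖ = 2.2361, so q_1 = (0.0000, 0.4472, 0.8944).
q_1·c_2 = 0.0000·(-2) + 0.4472·(-4) + 0.8944·(-1) = -2.6833.
u_2 = c_2 + 2.6833·q_1 = (-2.0000, -2.8000, 1.4000).
‖u_2‖ = 3.7148, so q_2 = (-0.5384, -0.7537, 0.3769).
r_{23} = q_2·c_3 = 0.9691.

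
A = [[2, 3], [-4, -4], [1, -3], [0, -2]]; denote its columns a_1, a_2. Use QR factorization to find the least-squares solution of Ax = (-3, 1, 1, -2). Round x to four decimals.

a_1 = (2, -4, 1, 0); ‖a_1‖ = 4.5826, so q_1 = (0.4364, -0.8729, 0.2182, 0.0000).
q_1·a_2 = 0.4364·3 + (-0.8729)·(-4) + 0.2182·(-3) + 0.0000·(-2) = 4.1461.
u_2 = a_2 − 4.1461·q_1 = (1.1905, -0.3810, -3.9048, -2.0000).
‖u_2‖ = 4.5617, so q_2 = (0.2610, -0.0835, -0.8560, -0.4384).
Qᵀb = (-1.9640, -0.8455).
Back-substitute: x_2 = -0.8455/4.5617 = -0.1854.
x_1 = (-1.9640 − 4.1461·(-0.1854))/4.5826 = -0.2609.

x = (-0.2609, -0.1854)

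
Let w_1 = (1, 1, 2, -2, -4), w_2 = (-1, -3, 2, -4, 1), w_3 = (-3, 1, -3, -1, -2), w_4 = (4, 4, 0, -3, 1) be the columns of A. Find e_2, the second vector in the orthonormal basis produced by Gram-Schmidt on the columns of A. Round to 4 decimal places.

e_2 = (-0.2093, -0.5722, 0.3070, -0.6698, 0.2931)

w_1 = (1, 1, 2, -2, -4); ‖w_1‖ = 5.0990, so e_1 = (0.1961, 0.1961, 0.3922, -0.3922, -0.7845).
e_1·w_2 = 0.1961·(-1) + 0.1961·(-3) + 0.3922·2 + (-0.3922)·(-4) + (-0.7845)·1 = 0.7845.
u_2 = w_2 − 0.7845·e_1 = (-1.1538, -3.1538, 1.6923, -3.6923, 1.6154).
‖u_2‖ = 5.5122, so e_2 = (-0.2093, -0.5722, 0.3070, -0.6698, 0.2931).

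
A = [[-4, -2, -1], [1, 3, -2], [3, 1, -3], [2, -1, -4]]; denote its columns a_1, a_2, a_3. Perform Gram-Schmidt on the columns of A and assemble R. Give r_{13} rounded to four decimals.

r_{13} = -2.7386

a_1 = (-4, 1, 3, 2); ‖a_1‖ = 5.4772, so q_1 = (-0.7303, 0.1826, 0.5477, 0.3651).
r_{13} = q_1·a_3 = -2.7386.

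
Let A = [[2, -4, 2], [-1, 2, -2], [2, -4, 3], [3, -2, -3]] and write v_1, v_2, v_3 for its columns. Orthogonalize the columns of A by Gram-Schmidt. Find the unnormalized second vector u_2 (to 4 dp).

v_1 = (2, -1, 2, 3); ‖v_1‖ = 4.2426, so q_1 = (0.4714, -0.2357, 0.4714, 0.7071).
q_1·v_2 = 0.4714·(-4) + (-0.2357)·2 + 0.4714·(-4) + 0.7071·(-2) = -5.6569.
u_2 = v_2 + 5.6569·q_1 = (-1.3333, 0.6667, -1.3333, 2.0000).

u_2 = (-1.3333, 0.6667, -1.3333, 2.0000)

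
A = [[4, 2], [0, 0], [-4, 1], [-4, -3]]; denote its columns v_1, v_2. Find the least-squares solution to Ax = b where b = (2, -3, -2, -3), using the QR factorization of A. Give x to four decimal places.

x = (0.5192, 0.1923)

v_1 = (4, 0, -4, -4); ‖v_1‖ = 6.9282, so q_1 = (0.5774, 0.0000, -0.5774, -0.5774).
q_1·v_2 = 0.5774·2 + 0.0000·0 + (-0.5774)·1 + (-0.5774)·(-3) = 2.3094.
u_2 = v_2 − 2.3094·q_1 = (0.6667, 0.0000, 2.3333, -1.6667).
‖u_2‖ = 2.9439, so q_2 = (0.2265, 0.0000, 0.7926, -0.5661).
Qᵀb = (4.0415, 0.5661).
Back-substitute: x_2 = 0.5661/2.9439 = 0.1923.
x_1 = (4.0415 − 2.3094·0.1923)/6.9282 = 0.5192.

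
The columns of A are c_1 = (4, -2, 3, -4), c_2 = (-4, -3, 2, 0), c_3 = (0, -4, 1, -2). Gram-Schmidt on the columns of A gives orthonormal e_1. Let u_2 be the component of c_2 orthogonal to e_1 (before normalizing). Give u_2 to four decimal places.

e_1 = c_1/‖c_1‖ = (4, -2, 3, -4)/6.7082 = (0.5963, -0.2981, 0.4472, -0.5963).
r_{12} = e_1·c_2 = -0.5963.
u_2 = c_2 + 0.5963·e_1 = (-3.6444, -3.1778, 2.2667, -0.3556).

u_2 = (-3.6444, -3.1778, 2.2667, -0.3556)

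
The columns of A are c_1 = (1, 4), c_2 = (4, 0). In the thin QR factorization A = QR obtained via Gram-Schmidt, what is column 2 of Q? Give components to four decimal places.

q_2 = (0.9701, -0.2425)

q_1 = c_1/‖c_1‖ = (1, 4)/4.1231 = (0.2425, 0.9701).
r_{12} = q_1·c_2 = 0.9701.
u_2 = c_2 − 0.9701·q_1 = (3.7647, -0.9412).
‖u_2‖ = 3.8806, so q_2 = (0.9701, -0.2425).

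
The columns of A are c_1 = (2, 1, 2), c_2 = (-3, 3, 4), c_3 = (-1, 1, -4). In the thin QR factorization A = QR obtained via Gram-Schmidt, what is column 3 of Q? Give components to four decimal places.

e_1 = c_1/‖c_1‖ = (2, 1, 2)/3.0000 = (0.6667, 0.3333, 0.6667).
r_{12} = e_1·c_2 = 1.6667.
u_2 = c_2 − 1.6667·e_1 = (-4.1111, 2.4444, 2.8889).
‖u_2‖ = 5.5877, so e_2 = (-0.7357, 0.4375, 0.5170).
r_{13} = e_1·c_3 = -3.0000; r_{23} = e_2·c_3 = -0.8948.
u_3 = c_3 + 3.0000·e_1 + 0.8948·e_2 = (0.3416, 2.3915, -1.5374).
‖u_3‖ = 2.8634, so e_3 = (0.1193, 0.8352, -0.5369).

e_3 = (0.1193, 0.8352, -0.5369)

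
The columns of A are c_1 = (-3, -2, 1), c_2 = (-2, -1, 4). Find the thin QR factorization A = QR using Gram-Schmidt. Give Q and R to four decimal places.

Q = [[-0.8018, 0.1746], [-0.5345, 0.2182], [0.2673, 0.9602]], R = [[3.7417, 3.2071], [0.0000, 3.2733]]

e_1 = c_1/‖c_1‖ = (-3, -2, 1)/3.7417 = (-0.8018, -0.5345, 0.2673).
r_{12} = e_1·c_2 = 3.2071.
u_2 = c_2 − 3.2071·e_1 = (0.5714, 0.7143, 3.1429).
‖u_2‖ = 3.2733, so e_2 = (0.1746, 0.2182, 0.9602).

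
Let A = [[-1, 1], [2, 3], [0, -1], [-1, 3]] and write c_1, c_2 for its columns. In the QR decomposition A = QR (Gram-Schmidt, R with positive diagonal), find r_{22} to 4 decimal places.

r_{22} = 4.3970

c_1 = (-1, 2, 0, -1); ‖c_1‖ = 2.4495, so e_1 = (-0.4082, 0.8165, 0.0000, -0.4082).
e_1·c_2 = (-0.4082)·1 + 0.8165·3 + 0.0000·(-1) + (-0.4082)·3 = 0.8165.
u_2 = c_2 − 0.8165·e_1 = (1.3333, 2.3333, -1.0000, 3.3333).
r_{22} = ‖u_2‖ = 4.3970.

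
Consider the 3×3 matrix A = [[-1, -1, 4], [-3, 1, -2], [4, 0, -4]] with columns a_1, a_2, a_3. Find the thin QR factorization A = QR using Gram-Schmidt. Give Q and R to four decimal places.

Q = [[-0.1961, -0.7926, -0.5774], [-0.5883, 0.5661, -0.5774], [0.7845, 0.2265, -0.5774]], R = [[5.0990, -0.3922, -2.7456], [0.0000, 1.3587, -5.2085], [0.0000, 0.0000, 1.1547]]

a_1 = (-1, -3, 4); ‖a_1‖ = 5.0990, so q_1 = (-0.1961, -0.5883, 0.7845).
q_1·a_2 = (-0.1961)·(-1) + (-0.5883)·1 + 0.7845·0 = -0.3922.
u_2 = a_2 + 0.3922·q_1 = (-1.0769, 0.7692, 0.3077).
‖u_2‖ = 1.3587, so q_2 = (-0.7926, 0.5661, 0.2265).
q_1·a_3 = (-0.1961)·4 + (-0.5883)·(-2) + 0.7845·(-4) = -2.7456; q_2·a_3 = (-0.7926)·4 + 0.5661·(-2) + 0.2265·(-4) = -5.2085.
u_3 = a_3 + 2.7456·q_1 + 5.2085·q_2 = (-0.6667, -0.6667, -0.6667).
‖u_3‖ = 1.1547, so q_3 = (-0.5774, -0.5774, -0.5774).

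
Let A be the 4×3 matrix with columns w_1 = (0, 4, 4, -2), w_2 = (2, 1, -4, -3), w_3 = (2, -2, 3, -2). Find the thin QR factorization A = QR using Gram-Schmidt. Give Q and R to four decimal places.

q_1 = w_1/‖w_1‖ = (0, 4, 4, -2)/6.0000 = (0.0000, 0.6667, 0.6667, -0.3333).
r_{12} = q_1·w_2 = -1.0000.
u_2 = w_2 + 1.0000·q_1 = (2.0000, 1.6667, -3.3333, -3.3333).
‖u_2‖ = 5.3852, so q_2 = (0.3714, 0.3095, -0.6190, -0.6190).
r_{13} = q_1·w_3 = 1.3333; r_{23} = q_2·w_3 = -0.4952.
u_3 = w_3 − 1.3333·q_1 + 0.4952·q_2 = (2.1839, -2.7356, 1.8046, -1.8621).
‖u_3‖ = 4.3563, so q_3 = (0.5013, -0.6280, 0.4143, -0.4274).

Q = [[0.0000, 0.3714, 0.5013], [0.6667, 0.3095, -0.6280], [0.6667, -0.6190, 0.4143], [-0.3333, -0.6190, -0.4274]], R = [[6.0000, -1.0000, 1.3333], [0.0000, 5.3852, -0.4952], [0.0000, 0.0000, 4.3563]]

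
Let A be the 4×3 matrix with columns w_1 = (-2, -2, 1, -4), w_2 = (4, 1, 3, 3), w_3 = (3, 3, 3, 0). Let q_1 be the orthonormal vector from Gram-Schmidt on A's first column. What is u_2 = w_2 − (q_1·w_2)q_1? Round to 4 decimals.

w_1 = (-2, -2, 1, -4); ‖w_1‖ = 5.0000, so q_1 = (-0.4000, -0.4000, 0.2000, -0.8000).
q_1·w_2 = (-0.4000)·4 + (-0.4000)·1 + 0.2000·3 + (-0.8000)·3 = -3.8000.
u_2 = w_2 + 3.8000·q_1 = (2.4800, -0.5200, 3.7600, -0.0400).

u_2 = (2.4800, -0.5200, 3.7600, -0.0400)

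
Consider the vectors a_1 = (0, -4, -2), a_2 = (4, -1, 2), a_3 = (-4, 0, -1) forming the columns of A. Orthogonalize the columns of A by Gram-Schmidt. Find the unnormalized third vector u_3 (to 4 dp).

a_1 = (0, -4, -2); ‖a_1‖ = 4.4721, so q_1 = (0.0000, -0.8944, -0.4472).
q_1·a_2 = 0.0000·4 + (-0.8944)·(-1) + (-0.4472)·2 = 0.0000.
u_2 = a_2 + 0.0000·q_1 = (4.0000, -1.0000, 2.0000).
‖u_2‖ = 4.5826, so q_2 = (0.8729, -0.2182, 0.4364).
q_1·a_3 = 0.0000·(-4) + (-0.8944)·0 + (-0.4472)·(-1) = 0.4472; q_2·a_3 = 0.8729·(-4) + (-0.2182)·0 + 0.4364·(-1) = -3.9279.
u_3 = a_3 − 0.4472·q_1 + 3.9279·q_2 = (-0.5714, -0.4571, 0.9143).

u_3 = (-0.5714, -0.4571, 0.9143)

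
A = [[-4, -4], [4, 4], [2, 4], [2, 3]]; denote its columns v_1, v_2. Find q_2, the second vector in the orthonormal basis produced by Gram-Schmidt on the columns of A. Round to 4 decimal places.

q_2 = (0.2963, -0.2963, 0.8396, 0.3457)

q_1 = v_1/‖v_1‖ = (-4, 4, 2, 2)/6.3246 = (-0.6325, 0.6325, 0.3162, 0.3162).
r_{12} = q_1·v_2 = 7.2732.
u_2 = v_2 − 7.2732·q_1 = (0.6000, -0.6000, 1.7000, 0.7000).
‖u_2‖ = 2.0248, so q_2 = (0.2963, -0.2963, 0.8396, 0.3457).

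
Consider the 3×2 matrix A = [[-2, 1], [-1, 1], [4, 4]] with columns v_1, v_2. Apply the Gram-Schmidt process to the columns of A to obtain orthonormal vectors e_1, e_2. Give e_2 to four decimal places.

v_1 = (-2, -1, 4); ‖v_1‖ = 4.5826, so e_1 = (-0.4364, -0.2182, 0.8729).
e_1·v_2 = (-0.4364)·1 + (-0.2182)·1 + 0.8729·4 = 2.8368.
u_2 = v_2 − 2.8368·e_1 = (2.2381, 1.6190, 1.5238).
‖u_2‖ = 3.1547, so e_2 = (0.7094, 0.5132, 0.4830).

e_2 = (0.7094, 0.5132, 0.4830)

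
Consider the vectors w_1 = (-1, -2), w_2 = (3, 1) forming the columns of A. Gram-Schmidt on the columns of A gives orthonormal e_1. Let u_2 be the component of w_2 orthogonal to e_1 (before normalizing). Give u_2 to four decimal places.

w_1 = (-1, -2); ‖w_1‖ = 2.2361, so e_1 = (-0.4472, -0.8944).
e_1·w_2 = (-0.4472)·3 + (-0.8944)·1 = -2.2361.
u_2 = w_2 + 2.2361·e_1 = (2.0000, -1.0000).

u_2 = (2.0000, -1.0000)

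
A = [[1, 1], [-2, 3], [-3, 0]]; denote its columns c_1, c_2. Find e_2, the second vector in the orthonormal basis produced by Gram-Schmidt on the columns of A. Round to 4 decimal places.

c_1 = (1, -2, -3); ‖c_1‖ = 3.7417, so e_1 = (0.2673, -0.5345, -0.8018).
e_1·c_2 = 0.2673·1 + (-0.5345)·3 + (-0.8018)·0 = -1.3363.
u_2 = c_2 + 1.3363·e_1 = (1.3571, 2.2857, -1.0714).
‖u_2‖ = 2.8661, so e_2 = (0.4735, 0.7975, -0.3738).

e_2 = (0.4735, 0.7975, -0.3738)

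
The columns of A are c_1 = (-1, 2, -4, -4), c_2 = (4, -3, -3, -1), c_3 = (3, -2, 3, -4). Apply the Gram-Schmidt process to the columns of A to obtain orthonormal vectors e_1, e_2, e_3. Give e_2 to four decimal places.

c_1 = (-1, 2, -4, -4); ‖c_1‖ = 6.0828, so e_1 = (-0.1644, 0.3288, -0.6576, -0.6576).
e_1·c_2 = (-0.1644)·4 + 0.3288·(-3) + (-0.6576)·(-3) + (-0.6576)·(-1) = 0.9864.
u_2 = c_2 − 0.9864·e_1 = (4.1622, -3.3243, -2.3514, -0.3514).
‖u_2‖ = 5.8333, so e_2 = (0.7135, -0.5699, -0.4031, -0.0602).

e_2 = (0.7135, -0.5699, -0.4031, -0.0602)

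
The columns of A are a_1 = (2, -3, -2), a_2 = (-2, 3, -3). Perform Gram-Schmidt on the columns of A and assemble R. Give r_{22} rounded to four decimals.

r_{22} = 4.3724

a_1 = (2, -3, -2); ‖a_1‖ = 4.1231, so q_1 = (0.4851, -0.7276, -0.4851).
q_1·a_2 = 0.4851·(-2) + (-0.7276)·3 + (-0.4851)·(-3) = -1.6977.
u_2 = a_2 + 1.6977·q_1 = (-1.1765, 1.7647, -3.8235).
r_{22} = ‖u_2‖ = 4.3724.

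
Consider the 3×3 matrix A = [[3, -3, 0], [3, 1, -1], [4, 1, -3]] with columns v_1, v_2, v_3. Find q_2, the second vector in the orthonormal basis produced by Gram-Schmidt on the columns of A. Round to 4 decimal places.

v_1 = (3, 3, 4); ‖v_1‖ = 5.8310, so q_1 = (0.5145, 0.5145, 0.6860).
q_1·v_2 = 0.5145·(-3) + 0.5145·1 + 0.6860·1 = -0.3430.
u_2 = v_2 + 0.3430·q_1 = (-2.8235, 1.1765, 1.2353).
‖u_2‖ = 3.2988, so q_2 = (-0.8559, 0.3566, 0.3745).

q_2 = (-0.8559, 0.3566, 0.3745)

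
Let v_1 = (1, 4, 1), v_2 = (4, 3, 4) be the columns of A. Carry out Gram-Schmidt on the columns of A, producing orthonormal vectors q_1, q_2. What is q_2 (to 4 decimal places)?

q_2 = (0.6667, -0.3333, 0.6667)

v_1 = (1, 4, 1); ‖v_1‖ = 4.2426, so q_1 = (0.2357, 0.9428, 0.2357).
q_1·v_2 = 0.2357·4 + 0.9428·3 + 0.2357·4 = 4.7140.
u_2 = v_2 − 4.7140·q_1 = (2.8889, -1.4444, 2.8889).
‖u_2‖ = 4.3333, so q_2 = (0.6667, -0.3333, 0.6667).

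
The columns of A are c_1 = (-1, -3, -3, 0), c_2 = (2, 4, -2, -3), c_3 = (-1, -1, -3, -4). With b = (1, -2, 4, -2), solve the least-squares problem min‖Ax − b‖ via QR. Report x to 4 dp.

c_1 = (-1, -3, -3, 0); ‖c_1‖ = 4.3589, so q_1 = (-0.2294, -0.6882, -0.6882, 0.0000).
q_1·c_2 = (-0.2294)·2 + (-0.6882)·4 + (-0.6882)·(-2) + 0.0000·(-3) = -1.8353.
u_2 = c_2 + 1.8353·q_1 = (1.5789, 2.7368, -3.2632, -3.0000).
‖u_2‖ = 5.4435, so q_2 = (0.2901, 0.5028, -0.5995, -0.5511).
q_1·c_3 = (-0.2294)·(-1) + (-0.6882)·(-1) + (-0.6882)·(-3) + 0.0000·(-4) = 2.9824; q_2·c_3 = 0.2901·(-1) + 0.5028·(-1) + (-0.5995)·(-3) + (-0.5511)·(-4) = 3.2100.
u_3 = c_3 − 2.9824·q_1 − 3.2100·q_2 = (-1.2469, -0.5613, 0.9769, -2.2309).
‖u_3‖ = 2.7930, so q_3 = (-0.4464, -0.2010, 0.3498, -0.7987).
Qᵀb = (-1.6059, -2.0111, 2.9520).
Back-substitute: x_3 = 2.9520/2.7930 = 1.0569.
x_2 = (-2.0111 − 3.2100·1.0569)/5.4435 = -0.9927.
x_1 = (-1.6059 + 1.8353·(-0.9927) − 2.9824·1.0569)/4.3589 = -1.5096.

x = (-1.5096, -0.9927, 1.0569)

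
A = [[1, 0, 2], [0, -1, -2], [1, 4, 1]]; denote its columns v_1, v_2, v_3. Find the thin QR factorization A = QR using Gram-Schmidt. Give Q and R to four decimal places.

q_1 = v_1/‖v_1‖ = (1, 0, 1)/1.4142 = (0.7071, 0.0000, 0.7071).
r_{12} = q_1·v_2 = 2.8284.
u_2 = v_2 − 2.8284·q_1 = (-2.0000, -1.0000, 2.0000).
‖u_2‖ = 3.0000, so q_2 = (-0.6667, -0.3333, 0.6667).
r_{13} = q_1·v_3 = 2.1213; r_{23} = q_2·v_3 = 0.0000.
u_3 = v_3 − 2.1213·q_1 − 0.0000·q_2 = (0.5000, -2.0000, -0.5000).
‖u_3‖ = 2.1213, so q_3 = (0.2357, -0.9428, -0.2357).

Q = [[0.7071, -0.6667, 0.2357], [0.0000, -0.3333, -0.9428], [0.7071, 0.6667, -0.2357]], R = [[1.4142, 2.8284, 2.1213], [0.0000, 3.0000, 0.0000], [0.0000, 0.0000, 2.1213]]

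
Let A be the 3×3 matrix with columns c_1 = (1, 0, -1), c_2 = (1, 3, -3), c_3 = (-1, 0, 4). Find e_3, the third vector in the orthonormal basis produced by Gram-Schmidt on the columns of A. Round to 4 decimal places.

e_1 = c_1/‖c_1‖ = (1, 0, -1)/1.4142 = (0.7071, 0.0000, -0.7071).
r_{12} = e_1·c_2 = 2.8284.
u_2 = c_2 − 2.8284·e_1 = (-1.0000, 3.0000, -1.0000).
‖u_2‖ = 3.3166, so e_2 = (-0.3015, 0.9045, -0.3015).
r_{13} = e_1·c_3 = -3.5355; r_{23} = e_2·c_3 = -0.9045.
u_3 = c_3 + 3.5355·e_1 + 0.9045·e_2 = (1.2273, 0.8182, 1.2273).
‖u_3‖ = 1.9188, so e_3 = (0.6396, 0.4264, 0.6396).

e_3 = (0.6396, 0.4264, 0.6396)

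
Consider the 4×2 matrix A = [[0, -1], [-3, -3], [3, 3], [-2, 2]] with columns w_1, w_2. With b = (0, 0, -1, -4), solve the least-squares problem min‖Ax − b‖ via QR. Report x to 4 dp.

w_1 = (0, -3, 3, -2); ‖w_1‖ = 4.6904, so q_1 = (0.0000, -0.6396, 0.6396, -0.4264).
q_1·w_2 = 0.0000·(-1) + (-0.6396)·(-3) + 0.6396·3 + (-0.4264)·2 = 2.9848.
u_2 = w_2 − 2.9848·q_1 = (-1.0000, -1.0909, 1.0909, 3.2727).
‖u_2‖ = 3.7538, so q_2 = (-0.2664, -0.2906, 0.2906, 0.8718).
Qᵀb = (1.0660, -3.7780).
Back-substitute: x_2 = -3.7780/3.7538 = -1.0065.
x_1 = (1.0660 − 2.9848·(-1.0065))/4.6904 = 0.8677.

x = (0.8677, -1.0065)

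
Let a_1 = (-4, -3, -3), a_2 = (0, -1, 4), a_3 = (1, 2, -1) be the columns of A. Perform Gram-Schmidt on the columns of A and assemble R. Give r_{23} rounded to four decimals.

a_1 = (-4, -3, -3); ‖a_1‖ = 5.8310, so e_1 = (-0.6860, -0.5145, -0.5145).
e_1·a_2 = (-0.6860)·0 + (-0.5145)·(-1) + (-0.5145)·4 = -1.5435.
u_2 = a_2 + 1.5435·e_1 = (-1.0588, -1.7941, 3.2059).
‖u_2‖ = 3.8233, so e_2 = (-0.2769, -0.4693, 0.8385).
r_{23} = e_2·a_3 = -2.0540.

r_{23} = -2.0540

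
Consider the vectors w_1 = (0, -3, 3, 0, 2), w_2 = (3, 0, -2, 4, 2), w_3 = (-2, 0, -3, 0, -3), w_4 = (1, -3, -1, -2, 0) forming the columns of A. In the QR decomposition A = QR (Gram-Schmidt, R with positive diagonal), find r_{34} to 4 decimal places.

w_1 = (0, -3, 3, 0, 2); ‖w_1‖ = 4.6904, so q_1 = (0.0000, -0.6396, 0.6396, 0.0000, 0.4264).
q_1·w_2 = 0.0000·3 + (-0.6396)·0 + 0.6396·(-2) + 0.0000·4 + 0.4264·2 = -0.4264.
u_2 = w_2 + 0.4264·q_1 = (3.0000, -0.2727, -1.7273, 4.0000, 2.1818).
‖u_2‖ = 5.7287, so q_2 = (0.5237, -0.0476, -0.3015, 0.6982, 0.3809).
q_1·w_3 = 0.0000·(-2) + (-0.6396)·0 + 0.6396·(-3) + 0.0000·0 + 0.4264·(-3) = -3.1980; q_2·w_3 = 0.5237·(-2) + (-0.0476)·0 + (-0.3015)·(-3) + 0.6982·0 + 0.3809·(-3) = -1.2854.
u_3 = w_3 + 3.1980·q_1 + 1.2854·q_2 = (-1.3269, -2.1066, -1.3421, 0.8975, -1.1468).
‖u_3‖ = 3.1813, so q_3 = (-0.4171, -0.6622, -0.4219, 0.2821, -0.3605).
r_{34} = q_3·w_4 = 1.4272.

r_{34} = 1.4272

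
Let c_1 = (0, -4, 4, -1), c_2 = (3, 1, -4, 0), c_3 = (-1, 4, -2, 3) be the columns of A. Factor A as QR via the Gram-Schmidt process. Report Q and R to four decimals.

e_1 = c_1/‖c_1‖ = (0, -4, 4, -1)/5.7446 = (0.0000, -0.6963, 0.6963, -0.1741).
r_{12} = e_1·c_2 = -3.4816.
u_2 = c_2 + 3.4816·e_1 = (3.0000, -1.4242, -1.5758, -0.6061).
‖u_2‖ = 3.7254, so e_2 = (0.8053, -0.3823, -0.4230, -0.1627).
r_{13} = e_1·c_3 = -4.7001; r_{23} = e_2·c_3 = -1.9766.
u_3 = c_3 + 4.7001·e_1 + 1.9766·e_2 = (0.5917, -0.0284, 0.4367, 1.8603).
‖u_3‖ = 2.0005, so e_3 = (0.2958, -0.0142, 0.2183, 0.9299).

Q = [[0.0000, 0.8053, 0.2958], [-0.6963, -0.3823, -0.0142], [0.6963, -0.4230, 0.2183], [-0.1741, -0.1627, 0.9299]], R = [[5.7446, -3.4816, -4.7001], [0.0000, 3.7254, -1.9766], [0.0000, 0.0000, 2.0005]]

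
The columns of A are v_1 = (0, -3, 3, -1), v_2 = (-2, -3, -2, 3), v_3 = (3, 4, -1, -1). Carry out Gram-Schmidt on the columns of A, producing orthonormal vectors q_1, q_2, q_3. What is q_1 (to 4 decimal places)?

q_1 = (0.0000, -0.6882, 0.6882, -0.2294)

v_1 = (0, -3, 3, -1); ‖v_1‖ = 4.3589, so q_1 = (0.0000, -0.6882, 0.6882, -0.2294).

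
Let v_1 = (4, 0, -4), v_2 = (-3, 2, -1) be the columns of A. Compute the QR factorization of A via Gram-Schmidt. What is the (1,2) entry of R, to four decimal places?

r_{12} = -1.4142

v_1 = (4, 0, -4); ‖v_1‖ = 5.6569, so q_1 = (0.7071, 0.0000, -0.7071).
r_{12} = q_1·v_2 = -1.4142.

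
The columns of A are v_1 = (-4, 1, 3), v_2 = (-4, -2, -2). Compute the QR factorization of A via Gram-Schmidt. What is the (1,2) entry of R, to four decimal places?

v_1 = (-4, 1, 3); ‖v_1‖ = 5.0990, so q_1 = (-0.7845, 0.1961, 0.5883).
r_{12} = q_1·v_2 = 1.5689.

r_{12} = 1.5689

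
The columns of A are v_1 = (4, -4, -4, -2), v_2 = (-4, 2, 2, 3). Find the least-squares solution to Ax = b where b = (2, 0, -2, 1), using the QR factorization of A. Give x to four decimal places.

x = (0.4412, 0.2353)

q_1 = v_1/‖v_1‖ = (4, -4, -4, -2)/7.2111 = (0.5547, -0.5547, -0.5547, -0.2774).
r_{12} = q_1·v_2 = -5.2697.
u_2 = v_2 + 5.2697·q_1 = (-1.0769, -0.9231, -0.9231, 1.5385).
‖u_2‖ = 2.2871, so q_2 = (-0.4709, -0.4036, -0.4036, 0.6727).
Qᵀb = (1.9415, 0.5381).
Back-substitute: x_2 = 0.5381/2.2871 = 0.2353.
x_1 = (1.9415 + 5.2697·0.2353)/7.2111 = 0.4412.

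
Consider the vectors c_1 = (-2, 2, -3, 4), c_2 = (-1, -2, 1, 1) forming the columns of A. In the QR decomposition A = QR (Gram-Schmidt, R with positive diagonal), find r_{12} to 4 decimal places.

r_{12} = -0.1741

q_1 = c_1/‖c_1‖ = (-2, 2, -3, 4)/5.7446 = (-0.3482, 0.3482, -0.5222, 0.6963).
r_{12} = q_1·c_2 = -0.1741.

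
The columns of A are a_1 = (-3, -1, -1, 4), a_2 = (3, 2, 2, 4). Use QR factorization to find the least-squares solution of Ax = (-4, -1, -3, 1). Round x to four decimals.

x = (0.8027, -0.5578)

a_1 = (-3, -1, -1, 4); ‖a_1‖ = 5.1962, so e_1 = (-0.5774, -0.1925, -0.1925, 0.7698).
e_1·a_2 = (-0.5774)·3 + (-0.1925)·2 + (-0.1925)·2 + 0.7698·4 = 0.5774.
u_2 = a_2 − 0.5774·e_1 = (3.3333, 2.1111, 2.1111, 3.5556).
‖u_2‖ = 5.7155, so e_2 = (0.5832, 0.3694, 0.3694, 0.6221).
Qᵀb = (3.8490, -3.1882).
Back-substitute: x_2 = -3.1882/5.7155 = -0.5578.
x_1 = (3.8490 − 0.5774·(-0.5578))/5.1962 = 0.8027.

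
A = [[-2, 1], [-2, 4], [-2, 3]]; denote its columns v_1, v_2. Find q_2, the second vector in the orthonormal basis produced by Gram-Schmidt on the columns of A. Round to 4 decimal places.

q_1 = v_1/‖v_1‖ = (-2, -2, -2)/3.4641 = (-0.5774, -0.5774, -0.5774).
r_{12} = q_1·v_2 = -4.6188.
u_2 = v_2 + 4.6188·q_1 = (-1.6667, 1.3333, 0.3333).
‖u_2‖ = 2.1602, so q_2 = (-0.7715, 0.6172, 0.1543).

q_2 = (-0.7715, 0.6172, 0.1543)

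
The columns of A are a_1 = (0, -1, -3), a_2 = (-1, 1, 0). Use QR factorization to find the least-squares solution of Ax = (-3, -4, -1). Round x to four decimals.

x = (0.6842, -0.1579)

a_1 = (0, -1, -3); ‖a_1‖ = 3.1623, so q_1 = (0.0000, -0.3162, -0.9487).
q_1·a_2 = 0.0000·(-1) + (-0.3162)·1 + (-0.9487)·0 = -0.3162.
u_2 = a_2 + 0.3162·q_1 = (-1.0000, 0.9000, -0.3000).
‖u_2‖ = 1.3784, so q_2 = (-0.7255, 0.6529, -0.2176).
Qᵀb = (2.2136, -0.2176).
Back-substitute: x_2 = -0.2176/1.3784 = -0.1579.
x_1 = (2.2136 + 0.3162·(-0.1579))/3.1623 = 0.6842.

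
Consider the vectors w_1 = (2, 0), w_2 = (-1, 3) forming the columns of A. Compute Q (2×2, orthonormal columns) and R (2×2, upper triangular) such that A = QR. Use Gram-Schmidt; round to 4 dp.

w_1 = (2, 0); ‖w_1‖ = 2.0000, so q_1 = (1.0000, 0.0000).
q_1·w_2 = 1.0000·(-1) + 0.0000·3 = -1.0000.
u_2 = w_2 + 1.0000·q_1 = (0.0000, 3.0000).
‖u_2‖ = 3.0000, so q_2 = (0.0000, 1.0000).

Q = [[1.0000, 0.0000], [0.0000, 1.0000]], R = [[2.0000, -1.0000], [0.0000, 3.0000]]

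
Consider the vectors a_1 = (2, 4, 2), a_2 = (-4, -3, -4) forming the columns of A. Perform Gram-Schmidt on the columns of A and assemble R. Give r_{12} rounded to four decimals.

a_1 = (2, 4, 2); ‖a_1‖ = 4.8990, so q_1 = (0.4082, 0.8165, 0.4082).
r_{12} = q_1·a_2 = -5.7155.

r_{12} = -5.7155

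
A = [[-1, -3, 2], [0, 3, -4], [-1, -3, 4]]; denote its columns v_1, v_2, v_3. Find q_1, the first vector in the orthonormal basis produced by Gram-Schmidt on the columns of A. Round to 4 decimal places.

q_1 = (-0.7071, 0.0000, -0.7071)

v_1 = (-1, 0, -1); ‖v_1‖ = 1.4142, so q_1 = (-0.7071, 0.0000, -0.7071).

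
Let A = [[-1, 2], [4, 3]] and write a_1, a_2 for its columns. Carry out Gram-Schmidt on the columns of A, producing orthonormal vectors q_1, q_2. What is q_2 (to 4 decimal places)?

a_1 = (-1, 4); ‖a_1‖ = 4.1231, so q_1 = (-0.2425, 0.9701).
q_1·a_2 = (-0.2425)·2 + 0.9701·3 = 2.4254.
u_2 = a_2 − 2.4254·q_1 = (2.5882, 0.6471).
‖u_2‖ = 2.6679, so q_2 = (0.9701, 0.2425).

q_2 = (0.9701, 0.2425)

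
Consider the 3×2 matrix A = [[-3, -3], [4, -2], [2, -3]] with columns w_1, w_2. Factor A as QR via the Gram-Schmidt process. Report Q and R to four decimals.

q_1 = w_1/‖w_1‖ = (-3, 4, 2)/5.3852 = (-0.5571, 0.7428, 0.3714).
r_{12} = q_1·w_2 = -0.9285.
u_2 = w_2 + 0.9285·q_1 = (-3.5172, -1.3103, -2.6552).
‖u_2‖ = 4.5976, so q_2 = (-0.7650, -0.2850, -0.5775).

Q = [[-0.5571, -0.7650], [0.7428, -0.2850], [0.3714, -0.5775]], R = [[5.3852, -0.9285], [0.0000, 4.5976]]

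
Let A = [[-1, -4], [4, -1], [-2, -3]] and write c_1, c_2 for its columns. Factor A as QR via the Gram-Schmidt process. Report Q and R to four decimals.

Q = [[-0.2182, -0.7537], [0.8729, -0.4348], [-0.4364, -0.4928]], R = [[4.5826, 1.3093], [0.0000, 4.9281]]

c_1 = (-1, 4, -2); ‖c_1‖ = 4.5826, so e_1 = (-0.2182, 0.8729, -0.4364).
e_1·c_2 = (-0.2182)·(-4) + 0.8729·(-1) + (-0.4364)·(-3) = 1.3093.
u_2 = c_2 − 1.3093·e_1 = (-3.7143, -2.1429, -2.4286).
‖u_2‖ = 4.9281, so e_2 = (-0.7537, -0.4348, -0.4928).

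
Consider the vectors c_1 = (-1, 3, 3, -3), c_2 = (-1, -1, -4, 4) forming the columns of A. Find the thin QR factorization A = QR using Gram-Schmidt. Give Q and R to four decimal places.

Q = [[-0.1890, -0.6143], [0.5669, 0.5688], [0.5669, -0.3868], [-0.5669, 0.3868]], R = [[5.2915, -4.9135], [0.0000, 3.1396]]

c_1 = (-1, 3, 3, -3); ‖c_1‖ = 5.2915, so q_1 = (-0.1890, 0.5669, 0.5669, -0.5669).
q_1·c_2 = (-0.1890)·(-1) + 0.5669·(-1) + 0.5669·(-4) + (-0.5669)·4 = -4.9135.
u_2 = c_2 + 4.9135·q_1 = (-1.9286, 1.7857, -1.2143, 1.2143).
‖u_2‖ = 3.1396, so q_2 = (-0.6143, 0.5688, -0.3868, 0.3868).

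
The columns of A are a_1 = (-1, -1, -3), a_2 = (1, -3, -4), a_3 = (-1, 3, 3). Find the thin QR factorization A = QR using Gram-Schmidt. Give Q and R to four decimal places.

Q = [[-0.3015, 0.7946, 0.5270], [-0.3015, -0.6039, 0.7379], [-0.9045, -0.0636, -0.4216]], R = [[3.3166, 4.2212, -3.3166], [0.0000, 2.8604, -2.7968], [0.0000, 0.0000, 0.4216]]

e_1 = a_1/‖a_1‖ = (-1, -1, -3)/3.3166 = (-0.3015, -0.3015, -0.9045).
r_{12} = e_1·a_2 = 4.2212.
u_2 = a_2 − 4.2212·e_1 = (2.2727, -1.7273, -0.1818).
‖u_2‖ = 2.8604, so e_2 = (0.7946, -0.6039, -0.0636).
r_{13} = e_1·a_3 = -3.3166; r_{23} = e_2·a_3 = -2.7968.
u_3 = a_3 + 3.3166·e_1 + 2.7968·e_2 = (0.2222, 0.3111, -0.1778).
‖u_3‖ = 0.4216, so e_3 = (0.5270, 0.7379, -0.4216).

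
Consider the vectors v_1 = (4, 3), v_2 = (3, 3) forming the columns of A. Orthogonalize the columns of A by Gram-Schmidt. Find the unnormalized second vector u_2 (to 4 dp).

q_1 = v_1/‖v_1‖ = (4, 3)/5.0000 = (0.8000, 0.6000).
r_{12} = q_1·v_2 = 4.2000.
u_2 = v_2 − 4.2000·q_1 = (-0.3600, 0.4800).

u_2 = (-0.3600, 0.4800)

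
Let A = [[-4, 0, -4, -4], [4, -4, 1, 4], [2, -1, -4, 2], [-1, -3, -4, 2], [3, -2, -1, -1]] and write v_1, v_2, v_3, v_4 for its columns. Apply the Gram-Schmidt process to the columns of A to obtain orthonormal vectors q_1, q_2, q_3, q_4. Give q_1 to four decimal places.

q_1 = v_1/‖v_1‖ = (-4, 4, 2, -1, 3)/6.7823 = (-0.5898, 0.5898, 0.2949, -0.1474, 0.4423).

q_1 = (-0.5898, 0.5898, 0.2949, -0.1474, 0.4423)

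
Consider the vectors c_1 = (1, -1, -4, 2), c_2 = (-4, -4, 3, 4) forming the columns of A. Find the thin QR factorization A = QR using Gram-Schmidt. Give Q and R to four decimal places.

Q = [[0.2132, -0.5090], [-0.2132, -0.5575], [-0.8528, 0.3030], [0.4264, 0.5817]], R = [[4.6904, -0.8528], [0.0000, 7.5015]]

c_1 = (1, -1, -4, 2); ‖c_1‖ = 4.6904, so q_1 = (0.2132, -0.2132, -0.8528, 0.4264).
q_1·c_2 = 0.2132·(-4) + (-0.2132)·(-4) + (-0.8528)·3 + 0.4264·4 = -0.8528.
u_2 = c_2 + 0.8528·q_1 = (-3.8182, -4.1818, 2.2727, 4.3636).
‖u_2‖ = 7.5015, so q_2 = (-0.5090, -0.5575, 0.3030, 0.5817).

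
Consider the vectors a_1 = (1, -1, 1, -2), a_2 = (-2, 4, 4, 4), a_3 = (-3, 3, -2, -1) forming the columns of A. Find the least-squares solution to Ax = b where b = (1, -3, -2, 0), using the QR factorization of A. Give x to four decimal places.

x = (-0.8492, -0.5368, -0.4293)

a_1 = (1, -1, 1, -2); ‖a_1‖ = 2.6458, so q_1 = (0.3780, -0.3780, 0.3780, -0.7559).
q_1·a_2 = 0.3780·(-2) + (-0.3780)·4 + 0.3780·4 + (-0.7559)·4 = -3.7796.
u_2 = a_2 + 3.7796·q_1 = (-0.5714, 2.5714, 5.4286, 1.1429).
‖u_2‖ = 6.1412, so q_2 = (-0.0930, 0.4187, 0.8840, 0.1861).
q_1·a_3 = 0.3780·(-3) + (-0.3780)·3 + 0.3780·(-2) + (-0.7559)·(-1) = -2.2678; q_2·a_3 = (-0.0930)·(-3) + 0.4187·3 + 0.8840·(-2) + 0.1861·(-1) = -0.4187.
u_3 = a_3 + 2.2678·q_1 + 0.4187·q_2 = (-2.1818, 2.3182, -0.7727, -2.6364).
‖u_3‖ = 4.2050, so q_3 = (-0.5189, 0.5513, -0.1838, -0.6270).
Qᵀb = (0.7559, -3.1171, -1.8052).
Back-substitute: x_3 = -1.8052/4.2050 = -0.4293.
x_2 = (-3.1171 + 0.4187·(-0.4293))/6.1412 = -0.5368.
x_1 = (0.7559 + 3.7796·(-0.5368) + 2.2678·(-0.4293))/2.6458 = -0.8492.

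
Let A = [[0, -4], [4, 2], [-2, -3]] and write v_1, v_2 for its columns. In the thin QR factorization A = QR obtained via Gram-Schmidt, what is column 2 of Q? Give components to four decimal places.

v_1 = (0, 4, -2); ‖v_1‖ = 4.4721, so q_1 = (0.0000, 0.8944, -0.4472).
q_1·v_2 = 0.0000·(-4) + 0.8944·2 + (-0.4472)·(-3) = 3.1305.
u_2 = v_2 − 3.1305·q_1 = (-4.0000, -0.8000, -1.6000).
‖u_2‖ = 4.3818, so q_2 = (-0.9129, -0.1826, -0.3651).

q_2 = (-0.9129, -0.1826, -0.3651)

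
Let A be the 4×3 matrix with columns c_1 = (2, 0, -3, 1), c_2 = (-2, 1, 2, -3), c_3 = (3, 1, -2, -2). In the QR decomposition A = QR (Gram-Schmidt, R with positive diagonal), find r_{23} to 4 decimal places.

c_1 = (2, 0, -3, 1); ‖c_1‖ = 3.7417, so q_1 = (0.5345, 0.0000, -0.8018, 0.2673).
q_1·c_2 = 0.5345·(-2) + 0.0000·1 + (-0.8018)·2 + 0.2673·(-3) = -3.4744.
u_2 = c_2 + 3.4744·q_1 = (-0.1429, 1.0000, -0.7857, -2.0714).
‖u_2‖ = 2.4349, so q_2 = (-0.0587, 0.4107, -0.3227, -0.8507).
r_{23} = q_2·c_3 = 2.5815.

r_{23} = 2.5815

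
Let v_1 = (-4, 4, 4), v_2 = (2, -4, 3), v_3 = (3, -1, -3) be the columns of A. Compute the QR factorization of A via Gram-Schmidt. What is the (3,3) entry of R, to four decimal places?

r_{33} = 1.1323

v_1 = (-4, 4, 4); ‖v_1‖ = 6.9282, so e_1 = (-0.5774, 0.5774, 0.5774).
e_1·v_2 = (-0.5774)·2 + 0.5774·(-4) + 0.5774·3 = -1.7321.
u_2 = v_2 + 1.7321·e_1 = (1.0000, -3.0000, 4.0000).
‖u_2‖ = 5.0990, so e_2 = (0.1961, -0.5883, 0.7845).
e_1·v_3 = (-0.5774)·3 + 0.5774·(-1) + 0.5774·(-3) = -4.0415; e_2·v_3 = 0.1961·3 + (-0.5883)·(-1) + 0.7845·(-3) = -1.1767.
u_3 = v_3 + 4.0415·e_1 + 1.1767·e_2 = (0.8974, 0.6410, 0.2564).
r_{33} = ‖u_3‖ = 1.1323.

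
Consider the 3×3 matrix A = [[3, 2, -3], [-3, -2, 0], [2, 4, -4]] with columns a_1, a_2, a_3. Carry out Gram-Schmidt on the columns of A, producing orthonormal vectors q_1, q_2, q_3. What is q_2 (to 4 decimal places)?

q_1 = a_1/‖a_1‖ = (3, -3, 2)/4.6904 = (0.6396, -0.6396, 0.4264).
r_{12} = q_1·a_2 = 4.2640.
u_2 = a_2 − 4.2640·q_1 = (-0.7273, 0.7273, 2.1818).
‖u_2‖ = 2.4121, so q_2 = (-0.3015, 0.3015, 0.9045).

q_2 = (-0.3015, 0.3015, 0.9045)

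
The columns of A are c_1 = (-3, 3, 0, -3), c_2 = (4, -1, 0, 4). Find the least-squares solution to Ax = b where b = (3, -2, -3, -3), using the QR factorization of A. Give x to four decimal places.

c_1 = (-3, 3, 0, -3); ‖c_1‖ = 5.1962, so q_1 = (-0.5774, 0.5774, 0.0000, -0.5774).
q_1·c_2 = (-0.5774)·4 + 0.5774·(-1) + 0.0000·0 + (-0.5774)·4 = -5.1962.
u_2 = c_2 + 5.1962·q_1 = (1.0000, 2.0000, 0.0000, 1.0000).
‖u_2‖ = 2.4495, so q_2 = (0.4082, 0.8165, 0.0000, 0.4082).
Qᵀb = (-1.1547, -1.6330).
Back-substitute: x_2 = -1.6330/2.4495 = -0.6667.
x_1 = (-1.1547 + 5.1962·(-0.6667))/5.1962 = -0.8889.

x = (-0.8889, -0.6667)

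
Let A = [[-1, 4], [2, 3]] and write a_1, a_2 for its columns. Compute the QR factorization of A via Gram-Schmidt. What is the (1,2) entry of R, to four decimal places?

a_1 = (-1, 2); ‖a_1‖ = 2.2361, so e_1 = (-0.4472, 0.8944).
r_{12} = e_1·a_2 = 0.8944.

r_{12} = 0.8944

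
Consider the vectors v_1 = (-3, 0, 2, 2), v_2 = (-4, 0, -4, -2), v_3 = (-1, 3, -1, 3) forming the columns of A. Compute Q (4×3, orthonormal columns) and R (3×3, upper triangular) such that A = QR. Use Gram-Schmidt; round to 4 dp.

Q = [[-0.7276, -0.6667, 0.1109], [0.0000, 0.0000, 0.7275], [0.4851, -0.6667, -0.3883], [0.4851, -0.3333, 0.5547]], R = [[4.1231, 0.0000, 1.6977], [0.0000, 6.0000, 0.3333], [0.0000, 0.0000, 4.1239]]

e_1 = v_1/‖v_1‖ = (-3, 0, 2, 2)/4.1231 = (-0.7276, 0.0000, 0.4851, 0.4851).
r_{12} = e_1·v_2 = 0.0000.
u_2 = v_2 + 0.0000·e_1 = (-4.0000, 0.0000, -4.0000, -2.0000).
‖u_2‖ = 6.0000, so e_2 = (-0.6667, 0.0000, -0.6667, -0.3333).
r_{13} = e_1·v_3 = 1.6977; r_{23} = e_2·v_3 = 0.3333.
u_3 = v_3 − 1.6977·e_1 − 0.3333·e_2 = (0.4575, 3.0000, -1.6013, 2.2876).
‖u_3‖ = 4.1239, so e_3 = (0.1109, 0.7275, -0.3883, 0.5547).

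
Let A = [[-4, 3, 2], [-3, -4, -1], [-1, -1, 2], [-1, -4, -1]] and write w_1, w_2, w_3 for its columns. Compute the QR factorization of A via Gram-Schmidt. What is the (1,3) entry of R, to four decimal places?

r_{13} = -1.1547

q_1 = w_1/‖w_1‖ = (-4, -3, -1, -1)/5.1962 = (-0.7698, -0.5774, -0.1925, -0.1925).
r_{13} = q_1·w_3 = -1.1547.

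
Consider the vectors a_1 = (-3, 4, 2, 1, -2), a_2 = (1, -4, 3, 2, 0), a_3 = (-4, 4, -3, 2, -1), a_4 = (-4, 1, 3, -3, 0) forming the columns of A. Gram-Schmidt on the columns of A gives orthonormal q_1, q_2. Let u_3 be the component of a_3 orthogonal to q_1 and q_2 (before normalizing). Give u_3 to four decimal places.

q_1 = a_1/‖a_1‖ = (-3, 4, 2, 1, -2)/5.8310 = (-0.5145, 0.6860, 0.3430, 0.1715, -0.3430).
r_{12} = q_1·a_2 = -1.8865.
u_2 = a_2 + 1.8865·q_1 = (0.0294, -2.7059, 3.6471, 2.3235, -0.6471).
‖u_2‖ = 5.1421, so q_2 = (0.0057, -0.5262, 0.7093, 0.4519, -0.1258).
r_{13} = q_1·a_3 = 4.4590; r_{23} = q_2·a_3 = -3.2260.
u_3 = a_3 − 4.4590·q_1 + 3.2260·q_2 = (-1.6874, -0.7564, -2.2414, 2.6930, 0.1235).

u_3 = (-1.6874, -0.7564, -2.2414, 2.6930, 0.1235)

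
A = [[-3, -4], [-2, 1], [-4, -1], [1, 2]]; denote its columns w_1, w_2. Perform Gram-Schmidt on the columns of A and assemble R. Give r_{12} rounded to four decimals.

w_1 = (-3, -2, -4, 1); ‖w_1‖ = 5.4772, so e_1 = (-0.5477, -0.3651, -0.7303, 0.1826).
r_{12} = e_1·w_2 = 2.9212.

r_{12} = 2.9212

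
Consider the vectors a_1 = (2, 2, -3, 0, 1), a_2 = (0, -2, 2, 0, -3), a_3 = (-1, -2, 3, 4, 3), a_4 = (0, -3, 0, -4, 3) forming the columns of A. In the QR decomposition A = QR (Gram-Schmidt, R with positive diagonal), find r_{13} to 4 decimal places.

r_{13} = -2.8284

a_1 = (2, 2, -3, 0, 1); ‖a_1‖ = 4.2426, so q_1 = (0.4714, 0.4714, -0.7071, 0.0000, 0.2357).
r_{13} = q_1·a_3 = -2.8284.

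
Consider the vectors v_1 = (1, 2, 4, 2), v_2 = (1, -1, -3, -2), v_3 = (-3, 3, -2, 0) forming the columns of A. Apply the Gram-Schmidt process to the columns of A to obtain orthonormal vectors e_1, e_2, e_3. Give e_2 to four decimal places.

e_2 = (0.9058, 0.1941, -0.1510, -0.3451)

v_1 = (1, 2, 4, 2); ‖v_1‖ = 5.0000, so e_1 = (0.2000, 0.4000, 0.8000, 0.4000).
e_1·v_2 = 0.2000·1 + 0.4000·(-1) + 0.8000·(-3) + 0.4000·(-2) = -3.4000.
u_2 = v_2 + 3.4000·e_1 = (1.6800, 0.3600, -0.2800, -0.6400).
‖u_2‖ = 1.8547, so e_2 = (0.9058, 0.1941, -0.1510, -0.3451).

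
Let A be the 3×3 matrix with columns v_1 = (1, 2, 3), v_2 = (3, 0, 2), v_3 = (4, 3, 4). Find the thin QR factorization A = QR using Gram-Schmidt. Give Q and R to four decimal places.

Q = [[0.2673, 0.8776, 0.3980], [0.5345, -0.4787, 0.6965], [0.8018, 0.0266, -0.5970]], R = [[3.7417, 2.4054, 5.8797], [0.0000, 2.6859, 2.1807], [0.0000, 0.0000, 1.2935]]

q_1 = v_1/‖v_1‖ = (1, 2, 3)/3.7417 = (0.2673, 0.5345, 0.8018).
r_{12} = q_1·v_2 = 2.4054.
u_2 = v_2 − 2.4054·q_1 = (2.3571, -1.2857, 0.0714).
‖u_2‖ = 2.6859, so q_2 = (0.8776, -0.4787, 0.0266).
r_{13} = q_1·v_3 = 5.8797; r_{23} = q_2·v_3 = 2.1807.
u_3 = v_3 − 5.8797·q_1 − 2.1807·q_2 = (0.5149, 0.9010, -0.7723).
‖u_3‖ = 1.2935, so q_3 = (0.3980, 0.6965, -0.5970).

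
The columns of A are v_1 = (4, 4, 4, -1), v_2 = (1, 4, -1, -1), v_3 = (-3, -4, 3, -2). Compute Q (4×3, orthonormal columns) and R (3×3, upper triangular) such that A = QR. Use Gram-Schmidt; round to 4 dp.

Q = [[0.5714, -0.1071, -0.5676], [0.5714, 0.7217, 0.0399], [0.5714, -0.6597, 0.3405], [-0.1429, -0.1804, -0.7486]], R = [[7.0000, 2.4286, -2.0000], [0.0000, 3.6197, -4.1835], [0.0000, 0.0000, 4.0618]]

v_1 = (4, 4, 4, -1); ‖v_1‖ = 7.0000, so e_1 = (0.5714, 0.5714, 0.5714, -0.1429).
e_1·v_2 = 0.5714·1 + 0.5714·4 + 0.5714·(-1) + (-0.1429)·(-1) = 2.4286.
u_2 = v_2 − 2.4286·e_1 = (-0.3878, 2.6122, -2.3878, -0.6531).
‖u_2‖ = 3.6197, so e_2 = (-0.1071, 0.7217, -0.6597, -0.1804).
e_1·v_3 = 0.5714·(-3) + 0.5714·(-4) + 0.5714·3 + (-0.1429)·(-2) = -2.0000; e_2·v_3 = (-0.1071)·(-3) + 0.7217·(-4) + (-0.6597)·3 + (-0.1804)·(-2) = -4.1835.
u_3 = v_3 + 2.0000·e_1 + 4.1835·e_2 = (-2.3053, 0.1620, 1.3832, -3.0405).
‖u_3‖ = 4.0618, so e_3 = (-0.5676, 0.0399, 0.3405, -0.7486).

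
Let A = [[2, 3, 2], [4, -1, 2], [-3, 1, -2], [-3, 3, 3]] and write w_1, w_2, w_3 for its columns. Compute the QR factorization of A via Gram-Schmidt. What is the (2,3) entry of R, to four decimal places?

r_{23} = 3.2077

w_1 = (2, 4, -3, -3); ‖w_1‖ = 6.1644, so q_1 = (0.3244, 0.6489, -0.4867, -0.4867).
q_1·w_2 = 0.3244·3 + 0.6489·(-1) + (-0.4867)·1 + (-0.4867)·3 = -1.6222.
u_2 = w_2 + 1.6222·q_1 = (3.5263, 0.0526, 0.2105, 2.2105).
‖u_2‖ = 4.1675, so q_2 = (0.8461, 0.0126, 0.0505, 0.5304).
r_{23} = q_2·w_3 = 3.2077.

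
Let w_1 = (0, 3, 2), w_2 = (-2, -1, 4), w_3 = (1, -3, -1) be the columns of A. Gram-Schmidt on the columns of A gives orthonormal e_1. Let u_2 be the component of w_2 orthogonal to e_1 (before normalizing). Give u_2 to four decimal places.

u_2 = (-2.0000, -2.1538, 3.2308)

w_1 = (0, 3, 2); ‖w_1‖ = 3.6056, so e_1 = (0.0000, 0.8321, 0.5547).
e_1·w_2 = 0.0000·(-2) + 0.8321·(-1) + 0.5547·4 = 1.3868.
u_2 = w_2 − 1.3868·e_1 = (-2.0000, -2.1538, 3.2308).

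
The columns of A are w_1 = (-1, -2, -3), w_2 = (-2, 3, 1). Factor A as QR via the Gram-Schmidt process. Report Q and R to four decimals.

w_1 = (-1, -2, -3); ‖w_1‖ = 3.7417, so e_1 = (-0.2673, -0.5345, -0.8018).
e_1·w_2 = (-0.2673)·(-2) + (-0.5345)·3 + (-0.8018)·1 = -1.8708.
u_2 = w_2 + 1.8708·e_1 = (-2.5000, 2.0000, -0.5000).
‖u_2‖ = 3.2404, so e_2 = (-0.7715, 0.6172, -0.1543).

Q = [[-0.2673, -0.7715], [-0.5345, 0.6172], [-0.8018, -0.1543]], R = [[3.7417, -1.8708], [0.0000, 3.2404]]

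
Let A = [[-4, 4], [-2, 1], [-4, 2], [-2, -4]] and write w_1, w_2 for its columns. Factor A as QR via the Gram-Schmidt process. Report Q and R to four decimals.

w_1 = (-4, -2, -4, -2); ‖w_1‖ = 6.3246, so e_1 = (-0.6325, -0.3162, -0.6325, -0.3162).
e_1·w_2 = (-0.6325)·4 + (-0.3162)·1 + (-0.6325)·2 + (-0.3162)·(-4) = -2.8460.
u_2 = w_2 + 2.8460·e_1 = (2.2000, 0.1000, 0.2000, -4.9000).
‖u_2‖ = 5.3759, so e_2 = (0.4092, 0.0186, 0.0372, -0.9115).

Q = [[-0.6325, 0.4092], [-0.3162, 0.0186], [-0.6325, 0.0372], [-0.3162, -0.9115]], R = [[6.3246, -2.8460], [0.0000, 5.3759]]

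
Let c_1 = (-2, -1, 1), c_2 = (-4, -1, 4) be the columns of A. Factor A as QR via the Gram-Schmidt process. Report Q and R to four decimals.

Q = [[-0.8165, 0.1516], [-0.4082, 0.5307], [0.4082, 0.8339]], R = [[2.4495, 5.3072], [0.0000, 2.1985]]

c_1 = (-2, -1, 1); ‖c_1‖ = 2.4495, so e_1 = (-0.8165, -0.4082, 0.4082).
e_1·c_2 = (-0.8165)·(-4) + (-0.4082)·(-1) + 0.4082·4 = 5.3072.
u_2 = c_2 − 5.3072·e_1 = (0.3333, 1.1667, 1.8333).
‖u_2‖ = 2.1985, so e_2 = (0.1516, 0.5307, 0.8339).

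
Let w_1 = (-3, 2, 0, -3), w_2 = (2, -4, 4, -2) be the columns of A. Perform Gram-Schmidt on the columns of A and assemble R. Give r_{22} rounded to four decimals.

r_{22} = 6.0902

w_1 = (-3, 2, 0, -3); ‖w_1‖ = 4.6904, so q_1 = (-0.6396, 0.4264, 0.0000, -0.6396).
q_1·w_2 = (-0.6396)·2 + 0.4264·(-4) + 0.0000·4 + (-0.6396)·(-2) = -1.7056.
u_2 = w_2 + 1.7056·q_1 = (0.9091, -3.2727, 4.0000, -3.0909).
r_{22} = ‖u_2‖ = 6.0902.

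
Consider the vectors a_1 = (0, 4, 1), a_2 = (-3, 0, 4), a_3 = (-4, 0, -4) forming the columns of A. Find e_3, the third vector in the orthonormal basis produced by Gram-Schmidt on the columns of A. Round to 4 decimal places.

a_1 = (0, 4, 1); ‖a_1‖ = 4.1231, so e_1 = (0.0000, 0.9701, 0.2425).
e_1·a_2 = 0.0000·(-3) + 0.9701·0 + 0.2425·4 = 0.9701.
u_2 = a_2 − 0.9701·e_1 = (-3.0000, -0.9412, 3.7647).
‖u_2‖ = 4.9050, so e_2 = (-0.6116, -0.1919, 0.7675).
e_1·a_3 = 0.0000·(-4) + 0.9701·0 + 0.2425·(-4) = -0.9701; e_2·a_3 = (-0.6116)·(-4) + (-0.1919)·0 + 0.7675·(-4) = -0.6236.
u_3 = a_3 + 0.9701·e_1 + 0.6236·e_2 = (-4.3814, 0.8215, -3.2861).
‖u_3‖ = 5.5380, so e_3 = (-0.7911, 0.1483, -0.5934).

e_3 = (-0.7911, 0.1483, -0.5934)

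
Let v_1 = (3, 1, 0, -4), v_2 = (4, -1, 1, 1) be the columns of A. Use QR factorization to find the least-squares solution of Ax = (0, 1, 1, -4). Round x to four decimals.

v_1 = (3, 1, 0, -4); ‖v_1‖ = 5.0990, so q_1 = (0.5883, 0.1961, 0.0000, -0.7845).
q_1·v_2 = 0.5883·4 + 0.1961·(-1) + 0.0000·1 + (-0.7845)·1 = 1.3728.
u_2 = v_2 − 1.3728·q_1 = (3.1923, -1.2692, 1.0000, 2.0769).
‖u_2‖ = 4.1371, so q_2 = (0.7716, -0.3068, 0.2417, 0.5020).
Qᵀb = (3.3340, -2.0732).
Back-substitute: x_2 = -2.0732/4.1371 = -0.5011.
x_1 = (3.3340 − 1.3728·(-0.5011))/5.0990 = 0.7888.

x = (0.7888, -0.5011)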